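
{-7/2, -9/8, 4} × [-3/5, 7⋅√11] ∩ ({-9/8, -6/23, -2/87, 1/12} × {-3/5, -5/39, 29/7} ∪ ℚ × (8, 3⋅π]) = ({-9/8} × {-3/5, -5/39, 29/7}) ∪ ({-7/2, -9/8, 4} × (8, 3⋅π])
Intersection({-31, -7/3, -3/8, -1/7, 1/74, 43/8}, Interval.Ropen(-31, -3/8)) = {-31, -7/3}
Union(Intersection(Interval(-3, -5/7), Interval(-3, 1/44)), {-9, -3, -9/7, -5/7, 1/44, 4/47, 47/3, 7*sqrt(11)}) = Union({-9, 1/44, 4/47, 47/3, 7*sqrt(11)}, Interval(-3, -5/7))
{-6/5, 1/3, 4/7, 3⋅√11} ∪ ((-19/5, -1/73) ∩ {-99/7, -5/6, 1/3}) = {-6/5, -5/6, 1/3, 4/7, 3⋅√11}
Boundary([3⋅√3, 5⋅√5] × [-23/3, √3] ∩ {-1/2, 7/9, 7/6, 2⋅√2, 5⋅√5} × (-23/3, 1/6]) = {5⋅√5} × [-23/3, 1/6]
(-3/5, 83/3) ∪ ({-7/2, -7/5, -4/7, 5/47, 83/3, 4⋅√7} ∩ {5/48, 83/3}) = (-3/5, 83/3]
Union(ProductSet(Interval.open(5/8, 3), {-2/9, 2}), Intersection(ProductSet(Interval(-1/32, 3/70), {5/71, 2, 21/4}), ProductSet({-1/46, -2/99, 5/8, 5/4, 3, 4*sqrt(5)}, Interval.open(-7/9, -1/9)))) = ProductSet(Interval.open(5/8, 3), {-2/9, 2})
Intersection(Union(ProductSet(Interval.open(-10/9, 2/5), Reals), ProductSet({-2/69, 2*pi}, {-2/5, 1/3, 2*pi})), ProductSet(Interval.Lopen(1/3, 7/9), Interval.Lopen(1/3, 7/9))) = ProductSet(Interval.open(1/3, 2/5), Interval.Lopen(1/3, 7/9))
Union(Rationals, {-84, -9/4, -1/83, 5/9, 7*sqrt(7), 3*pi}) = Union({7*sqrt(7), 3*pi}, Rationals)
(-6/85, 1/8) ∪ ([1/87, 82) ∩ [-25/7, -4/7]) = (-6/85, 1/8)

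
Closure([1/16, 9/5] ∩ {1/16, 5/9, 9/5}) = {1/16, 5/9, 9/5}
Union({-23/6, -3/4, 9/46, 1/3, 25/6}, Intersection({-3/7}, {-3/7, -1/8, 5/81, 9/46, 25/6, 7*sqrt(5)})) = {-23/6, -3/4, -3/7, 9/46, 1/3, 25/6}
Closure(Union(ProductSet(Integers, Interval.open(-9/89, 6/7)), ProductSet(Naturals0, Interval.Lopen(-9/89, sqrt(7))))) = Union(ProductSet(Integers, Interval(-9/89, 6/7)), ProductSet(Naturals0, Interval(-9/89, sqrt(7))))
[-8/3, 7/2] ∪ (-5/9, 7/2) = [-8/3, 7/2]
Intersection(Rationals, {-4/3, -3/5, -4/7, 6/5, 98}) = {-4/3, -3/5, -4/7, 6/5, 98}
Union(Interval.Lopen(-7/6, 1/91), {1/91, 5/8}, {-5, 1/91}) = Union({-5, 5/8}, Interval.Lopen(-7/6, 1/91))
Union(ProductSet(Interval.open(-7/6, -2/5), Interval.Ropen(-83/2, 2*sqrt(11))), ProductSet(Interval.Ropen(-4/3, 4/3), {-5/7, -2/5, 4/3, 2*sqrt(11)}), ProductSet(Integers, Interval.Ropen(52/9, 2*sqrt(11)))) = Union(ProductSet(Integers, Interval.Ropen(52/9, 2*sqrt(11))), ProductSet(Interval.Ropen(-4/3, 4/3), {-5/7, -2/5, 4/3, 2*sqrt(11)}), ProductSet(Interval.open(-7/6, -2/5), Interval.Ropen(-83/2, 2*sqrt(11))))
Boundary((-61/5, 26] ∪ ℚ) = (-∞, -61/5] ∪ [26, ∞)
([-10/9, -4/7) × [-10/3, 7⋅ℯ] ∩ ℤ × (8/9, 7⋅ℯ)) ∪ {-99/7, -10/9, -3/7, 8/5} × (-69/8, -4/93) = ({-99/7, -10/9, -3/7, 8/5} × (-69/8, -4/93)) ∪ ({-1} × (8/9, 7⋅ℯ))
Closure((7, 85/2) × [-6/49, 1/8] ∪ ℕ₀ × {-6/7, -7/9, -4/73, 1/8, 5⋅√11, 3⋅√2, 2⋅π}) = ([7, 85/2] × [-6/49, 1/8]) ∪ (ℕ₀ × {-6/7, -7/9, 1/8, 5⋅√11, 3⋅√2, 2⋅π}) ∪ ((ℕ₀ ∪ (ℕ₀ \ (7, 85/2))) × {-6/7, -7/9, -4/73, 1/8, 5⋅√11, 3⋅√2, 2⋅π})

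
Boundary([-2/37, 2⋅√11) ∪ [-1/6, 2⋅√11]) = {-1/6, 2⋅√11}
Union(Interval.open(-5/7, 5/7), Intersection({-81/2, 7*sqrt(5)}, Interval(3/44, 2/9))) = Interval.open(-5/7, 5/7)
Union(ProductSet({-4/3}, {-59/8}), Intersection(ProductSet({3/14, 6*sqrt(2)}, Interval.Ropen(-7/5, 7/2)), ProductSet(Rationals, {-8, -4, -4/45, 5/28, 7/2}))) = Union(ProductSet({-4/3}, {-59/8}), ProductSet({3/14}, {-4/45, 5/28}))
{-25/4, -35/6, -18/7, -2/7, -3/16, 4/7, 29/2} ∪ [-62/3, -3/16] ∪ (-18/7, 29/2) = [-62/3, 29/2]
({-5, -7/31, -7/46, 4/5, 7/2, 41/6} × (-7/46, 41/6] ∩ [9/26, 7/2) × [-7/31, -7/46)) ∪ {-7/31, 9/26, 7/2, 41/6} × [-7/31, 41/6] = {-7/31, 9/26, 7/2, 41/6} × [-7/31, 41/6]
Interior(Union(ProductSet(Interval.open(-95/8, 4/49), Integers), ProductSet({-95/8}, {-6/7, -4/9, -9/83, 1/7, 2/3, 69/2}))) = EmptySet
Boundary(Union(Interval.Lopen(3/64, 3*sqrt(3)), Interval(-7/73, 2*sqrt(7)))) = {-7/73, 2*sqrt(7)}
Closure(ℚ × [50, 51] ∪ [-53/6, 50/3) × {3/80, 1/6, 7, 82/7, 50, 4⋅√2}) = (ℝ × [50, 51]) ∪ ([-53/6, 50/3] × {3/80, 1/6, 7, 82/7, 50, 4⋅√2})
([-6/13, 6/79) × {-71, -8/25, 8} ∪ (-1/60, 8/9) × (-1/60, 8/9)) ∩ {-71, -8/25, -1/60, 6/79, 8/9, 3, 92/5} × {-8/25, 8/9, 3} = {-8/25, -1/60} × {-8/25}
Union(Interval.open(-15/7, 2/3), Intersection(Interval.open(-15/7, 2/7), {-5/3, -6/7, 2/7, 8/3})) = Interval.open(-15/7, 2/3)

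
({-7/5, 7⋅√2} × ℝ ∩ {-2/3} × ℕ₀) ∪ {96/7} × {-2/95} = {96/7} × {-2/95}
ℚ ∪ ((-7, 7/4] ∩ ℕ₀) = ℚ ∪ {0, 1}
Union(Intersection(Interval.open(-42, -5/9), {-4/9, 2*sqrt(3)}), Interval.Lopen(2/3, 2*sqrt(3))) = Interval.Lopen(2/3, 2*sqrt(3))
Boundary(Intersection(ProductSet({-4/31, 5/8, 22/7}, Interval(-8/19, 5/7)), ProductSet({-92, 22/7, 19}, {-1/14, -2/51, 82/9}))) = ProductSet({22/7}, {-1/14, -2/51})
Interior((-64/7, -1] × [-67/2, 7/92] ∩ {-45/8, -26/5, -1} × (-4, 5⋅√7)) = ∅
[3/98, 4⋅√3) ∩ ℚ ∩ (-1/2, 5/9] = ℚ ∩ [3/98, 5/9]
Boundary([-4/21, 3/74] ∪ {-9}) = {-9, -4/21, 3/74}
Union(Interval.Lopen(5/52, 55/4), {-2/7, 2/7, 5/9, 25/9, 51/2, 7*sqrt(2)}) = Union({-2/7, 51/2}, Interval.Lopen(5/52, 55/4))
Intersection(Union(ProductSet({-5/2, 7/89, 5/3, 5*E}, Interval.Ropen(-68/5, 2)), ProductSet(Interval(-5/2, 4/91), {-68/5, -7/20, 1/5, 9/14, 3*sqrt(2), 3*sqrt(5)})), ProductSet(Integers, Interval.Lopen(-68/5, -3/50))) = ProductSet(Range(-2, 1, 1), {-7/20})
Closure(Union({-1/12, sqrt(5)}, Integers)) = Union({-1/12, sqrt(5)}, Integers)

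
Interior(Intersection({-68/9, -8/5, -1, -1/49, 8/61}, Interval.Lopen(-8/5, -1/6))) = EmptySet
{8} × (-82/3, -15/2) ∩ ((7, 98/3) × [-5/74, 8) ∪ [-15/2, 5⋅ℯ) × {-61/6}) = {8} × {-61/6}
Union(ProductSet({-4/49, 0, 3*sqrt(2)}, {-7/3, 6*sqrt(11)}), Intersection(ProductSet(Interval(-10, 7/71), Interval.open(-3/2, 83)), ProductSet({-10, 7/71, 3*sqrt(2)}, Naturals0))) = Union(ProductSet({-10, 7/71}, Range(0, 83, 1)), ProductSet({-4/49, 0, 3*sqrt(2)}, {-7/3, 6*sqrt(11)}))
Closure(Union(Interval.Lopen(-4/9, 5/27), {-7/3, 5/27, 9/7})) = Union({-7/3, 9/7}, Interval(-4/9, 5/27))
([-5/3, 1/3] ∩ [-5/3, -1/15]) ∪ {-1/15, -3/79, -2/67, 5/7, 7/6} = [-5/3, -1/15] ∪ {-3/79, -2/67, 5/7, 7/6}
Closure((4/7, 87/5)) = [4/7, 87/5]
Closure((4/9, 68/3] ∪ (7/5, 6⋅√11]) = [4/9, 68/3]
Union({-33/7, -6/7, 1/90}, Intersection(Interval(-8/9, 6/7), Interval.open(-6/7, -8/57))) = Union({-33/7, 1/90}, Interval.Ropen(-6/7, -8/57))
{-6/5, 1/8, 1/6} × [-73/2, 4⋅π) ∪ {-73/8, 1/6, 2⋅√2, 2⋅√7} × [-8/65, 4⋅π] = ({-6/5, 1/8, 1/6} × [-73/2, 4⋅π)) ∪ ({-73/8, 1/6, 2⋅√2, 2⋅√7} × [-8/65, 4⋅π])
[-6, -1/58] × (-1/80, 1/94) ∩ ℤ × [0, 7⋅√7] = {-6, -5, …, -1} × [0, 1/94)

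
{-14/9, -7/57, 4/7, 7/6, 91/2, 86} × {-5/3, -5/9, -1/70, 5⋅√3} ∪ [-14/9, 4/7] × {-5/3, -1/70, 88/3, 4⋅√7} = ([-14/9, 4/7] × {-5/3, -1/70, 88/3, 4⋅√7}) ∪ ({-14/9, -7/57, 4/7, 7/6, 91/2, 86} × {-5/3, -5/9, -1/70, 5⋅√3})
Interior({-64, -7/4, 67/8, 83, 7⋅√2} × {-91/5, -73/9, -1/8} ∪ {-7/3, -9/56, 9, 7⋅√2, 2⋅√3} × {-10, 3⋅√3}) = ∅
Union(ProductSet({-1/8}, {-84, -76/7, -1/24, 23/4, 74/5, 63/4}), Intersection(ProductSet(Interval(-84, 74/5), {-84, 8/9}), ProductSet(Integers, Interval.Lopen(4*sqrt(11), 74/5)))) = ProductSet({-1/8}, {-84, -76/7, -1/24, 23/4, 74/5, 63/4})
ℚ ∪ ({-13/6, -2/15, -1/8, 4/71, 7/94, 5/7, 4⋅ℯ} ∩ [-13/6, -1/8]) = ℚ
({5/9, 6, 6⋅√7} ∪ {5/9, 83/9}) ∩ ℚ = {5/9, 6, 83/9}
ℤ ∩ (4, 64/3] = {5, 6, …, 21}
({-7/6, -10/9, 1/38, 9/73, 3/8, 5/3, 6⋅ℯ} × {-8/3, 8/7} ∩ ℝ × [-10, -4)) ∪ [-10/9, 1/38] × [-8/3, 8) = [-10/9, 1/38] × [-8/3, 8)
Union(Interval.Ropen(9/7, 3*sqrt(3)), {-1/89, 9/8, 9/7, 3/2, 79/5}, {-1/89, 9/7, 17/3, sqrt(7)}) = Union({-1/89, 9/8, 17/3, 79/5}, Interval.Ropen(9/7, 3*sqrt(3)))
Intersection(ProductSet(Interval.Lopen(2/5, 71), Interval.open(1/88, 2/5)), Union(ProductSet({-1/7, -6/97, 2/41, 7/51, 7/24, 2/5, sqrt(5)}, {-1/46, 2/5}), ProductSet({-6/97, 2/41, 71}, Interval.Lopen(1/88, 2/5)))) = ProductSet({71}, Interval.open(1/88, 2/5))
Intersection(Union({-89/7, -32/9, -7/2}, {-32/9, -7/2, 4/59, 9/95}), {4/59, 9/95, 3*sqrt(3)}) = {4/59, 9/95}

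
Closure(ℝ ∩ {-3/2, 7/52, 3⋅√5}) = {-3/2, 7/52, 3⋅√5}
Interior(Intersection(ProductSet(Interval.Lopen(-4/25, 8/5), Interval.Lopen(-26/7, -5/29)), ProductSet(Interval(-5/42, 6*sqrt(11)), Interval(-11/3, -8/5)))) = ProductSet(Interval.open(-5/42, 8/5), Interval.open(-11/3, -8/5))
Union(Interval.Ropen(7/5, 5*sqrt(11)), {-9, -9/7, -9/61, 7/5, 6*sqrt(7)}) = Union({-9, -9/7, -9/61}, Interval.Ropen(7/5, 5*sqrt(11)))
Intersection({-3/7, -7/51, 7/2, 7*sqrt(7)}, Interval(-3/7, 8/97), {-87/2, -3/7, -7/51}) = {-3/7, -7/51}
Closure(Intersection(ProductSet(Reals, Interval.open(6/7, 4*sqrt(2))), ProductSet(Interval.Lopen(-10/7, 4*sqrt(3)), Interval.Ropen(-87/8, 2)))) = Union(ProductSet({-10/7, 4*sqrt(3)}, Interval(6/7, 2)), ProductSet(Interval(-10/7, 4*sqrt(3)), {6/7, 2}), ProductSet(Interval.Lopen(-10/7, 4*sqrt(3)), Interval.open(6/7, 2)))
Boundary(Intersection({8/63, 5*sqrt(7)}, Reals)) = {8/63, 5*sqrt(7)}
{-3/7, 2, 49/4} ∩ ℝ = {-3/7, 2, 49/4}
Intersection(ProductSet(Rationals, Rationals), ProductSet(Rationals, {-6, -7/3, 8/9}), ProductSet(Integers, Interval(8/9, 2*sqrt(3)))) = ProductSet(Integers, {8/9})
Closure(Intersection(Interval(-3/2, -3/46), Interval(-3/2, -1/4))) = Interval(-3/2, -1/4)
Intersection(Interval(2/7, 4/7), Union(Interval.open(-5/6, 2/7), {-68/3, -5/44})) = EmptySet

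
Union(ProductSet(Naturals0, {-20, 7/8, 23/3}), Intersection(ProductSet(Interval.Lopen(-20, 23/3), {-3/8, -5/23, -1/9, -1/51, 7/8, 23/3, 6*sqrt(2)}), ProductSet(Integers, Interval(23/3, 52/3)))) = Union(ProductSet(Naturals0, {-20, 7/8, 23/3}), ProductSet(Range(-19, 8, 1), {23/3, 6*sqrt(2)}))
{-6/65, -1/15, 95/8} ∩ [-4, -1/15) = {-6/65}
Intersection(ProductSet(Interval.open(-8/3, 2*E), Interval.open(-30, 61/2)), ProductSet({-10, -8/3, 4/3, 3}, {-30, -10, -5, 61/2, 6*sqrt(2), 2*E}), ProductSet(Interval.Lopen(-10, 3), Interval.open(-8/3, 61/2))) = ProductSet({4/3, 3}, {6*sqrt(2), 2*E})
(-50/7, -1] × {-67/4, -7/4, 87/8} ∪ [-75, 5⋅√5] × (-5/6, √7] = ((-50/7, -1] × {-67/4, -7/4, 87/8}) ∪ ([-75, 5⋅√5] × (-5/6, √7])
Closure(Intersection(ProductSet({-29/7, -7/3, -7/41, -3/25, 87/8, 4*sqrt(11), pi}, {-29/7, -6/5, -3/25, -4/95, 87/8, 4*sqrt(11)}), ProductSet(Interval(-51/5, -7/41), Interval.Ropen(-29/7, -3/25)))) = ProductSet({-29/7, -7/3, -7/41}, {-29/7, -6/5})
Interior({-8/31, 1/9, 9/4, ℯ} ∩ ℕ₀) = ∅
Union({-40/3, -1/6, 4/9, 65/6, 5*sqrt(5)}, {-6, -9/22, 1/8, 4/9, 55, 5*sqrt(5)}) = {-40/3, -6, -9/22, -1/6, 1/8, 4/9, 65/6, 55, 5*sqrt(5)}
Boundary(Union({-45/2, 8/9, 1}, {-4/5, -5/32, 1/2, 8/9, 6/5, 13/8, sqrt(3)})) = {-45/2, -4/5, -5/32, 1/2, 8/9, 1, 6/5, 13/8, sqrt(3)}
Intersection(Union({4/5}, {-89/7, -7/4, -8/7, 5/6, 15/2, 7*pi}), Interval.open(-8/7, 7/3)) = {4/5, 5/6}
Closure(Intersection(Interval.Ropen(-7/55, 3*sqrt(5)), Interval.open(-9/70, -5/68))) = Interval(-7/55, -5/68)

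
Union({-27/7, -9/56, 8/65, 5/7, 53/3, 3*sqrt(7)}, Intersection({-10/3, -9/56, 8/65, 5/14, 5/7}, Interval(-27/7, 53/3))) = {-27/7, -10/3, -9/56, 8/65, 5/14, 5/7, 53/3, 3*sqrt(7)}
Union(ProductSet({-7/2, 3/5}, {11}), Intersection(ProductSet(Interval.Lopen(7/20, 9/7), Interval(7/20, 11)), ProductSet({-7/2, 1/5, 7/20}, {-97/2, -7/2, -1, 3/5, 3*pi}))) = ProductSet({-7/2, 3/5}, {11})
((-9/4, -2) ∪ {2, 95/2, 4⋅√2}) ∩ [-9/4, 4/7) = (-9/4, -2)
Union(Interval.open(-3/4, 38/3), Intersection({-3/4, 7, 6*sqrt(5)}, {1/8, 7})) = Interval.open(-3/4, 38/3)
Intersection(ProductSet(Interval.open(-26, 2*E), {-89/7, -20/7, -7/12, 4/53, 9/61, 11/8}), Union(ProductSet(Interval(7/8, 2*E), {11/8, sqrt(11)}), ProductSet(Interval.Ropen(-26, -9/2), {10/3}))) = ProductSet(Interval.Ropen(7/8, 2*E), {11/8})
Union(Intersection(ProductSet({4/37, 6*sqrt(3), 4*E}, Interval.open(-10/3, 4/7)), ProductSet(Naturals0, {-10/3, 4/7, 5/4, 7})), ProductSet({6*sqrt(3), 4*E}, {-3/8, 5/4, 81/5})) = ProductSet({6*sqrt(3), 4*E}, {-3/8, 5/4, 81/5})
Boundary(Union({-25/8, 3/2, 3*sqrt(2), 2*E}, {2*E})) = {-25/8, 3/2, 3*sqrt(2), 2*E}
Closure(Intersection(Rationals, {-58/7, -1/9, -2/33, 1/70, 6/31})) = {-58/7, -1/9, -2/33, 1/70, 6/31}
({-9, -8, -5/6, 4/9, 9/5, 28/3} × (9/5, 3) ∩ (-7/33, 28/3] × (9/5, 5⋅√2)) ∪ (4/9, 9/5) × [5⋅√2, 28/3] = ({4/9, 9/5, 28/3} × (9/5, 3)) ∪ ((4/9, 9/5) × [5⋅√2, 28/3])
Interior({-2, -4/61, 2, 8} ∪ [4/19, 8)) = (4/19, 8)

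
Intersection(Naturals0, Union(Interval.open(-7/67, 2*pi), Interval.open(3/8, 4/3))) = Range(0, 7, 1)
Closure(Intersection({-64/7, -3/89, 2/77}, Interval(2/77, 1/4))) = {2/77}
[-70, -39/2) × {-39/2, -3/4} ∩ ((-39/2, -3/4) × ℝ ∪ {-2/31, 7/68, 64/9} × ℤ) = ∅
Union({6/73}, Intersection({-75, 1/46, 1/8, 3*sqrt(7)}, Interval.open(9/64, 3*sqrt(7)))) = {6/73}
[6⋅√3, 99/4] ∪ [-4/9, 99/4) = [-4/9, 99/4]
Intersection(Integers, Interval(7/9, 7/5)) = Range(1, 2, 1)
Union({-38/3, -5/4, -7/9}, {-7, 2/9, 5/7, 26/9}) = {-38/3, -7, -5/4, -7/9, 2/9, 5/7, 26/9}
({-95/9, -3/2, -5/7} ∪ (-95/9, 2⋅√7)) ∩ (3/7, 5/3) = (3/7, 5/3)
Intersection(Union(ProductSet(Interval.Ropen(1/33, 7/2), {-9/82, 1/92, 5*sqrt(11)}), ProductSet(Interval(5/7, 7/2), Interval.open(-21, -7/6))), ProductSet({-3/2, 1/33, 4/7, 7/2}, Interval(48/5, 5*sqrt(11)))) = ProductSet({1/33, 4/7}, {5*sqrt(11)})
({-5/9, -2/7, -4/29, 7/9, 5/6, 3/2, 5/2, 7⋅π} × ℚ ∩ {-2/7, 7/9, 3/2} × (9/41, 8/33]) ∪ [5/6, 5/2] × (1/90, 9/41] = ([5/6, 5/2] × (1/90, 9/41]) ∪ ({-2/7, 7/9, 3/2} × (ℚ ∩ (9/41, 8/33]))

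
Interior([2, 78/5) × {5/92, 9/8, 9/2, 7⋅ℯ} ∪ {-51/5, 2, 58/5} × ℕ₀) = ∅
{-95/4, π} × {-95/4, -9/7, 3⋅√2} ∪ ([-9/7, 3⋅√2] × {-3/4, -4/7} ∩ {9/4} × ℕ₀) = {-95/4, π} × {-95/4, -9/7, 3⋅√2}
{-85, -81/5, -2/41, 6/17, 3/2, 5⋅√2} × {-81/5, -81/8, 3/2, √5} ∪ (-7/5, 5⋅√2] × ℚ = ((-7/5, 5⋅√2] × ℚ) ∪ ({-85, -81/5, -2/41, 6/17, 3/2, 5⋅√2} × {-81/5, -81/8, 3/2, √5})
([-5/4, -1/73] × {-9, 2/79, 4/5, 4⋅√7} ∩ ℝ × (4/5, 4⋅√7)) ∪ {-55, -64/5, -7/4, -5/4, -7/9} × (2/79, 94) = {-55, -64/5, -7/4, -5/4, -7/9} × (2/79, 94)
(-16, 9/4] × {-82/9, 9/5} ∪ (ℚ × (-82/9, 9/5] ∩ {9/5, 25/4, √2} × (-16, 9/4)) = ({9/5, 25/4} × (-82/9, 9/5]) ∪ ((-16, 9/4] × {-82/9, 9/5})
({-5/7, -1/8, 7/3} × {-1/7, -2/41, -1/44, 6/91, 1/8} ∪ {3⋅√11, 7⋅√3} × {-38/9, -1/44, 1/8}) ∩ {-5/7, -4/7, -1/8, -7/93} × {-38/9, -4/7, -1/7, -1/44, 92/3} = {-5/7, -1/8} × {-1/7, -1/44}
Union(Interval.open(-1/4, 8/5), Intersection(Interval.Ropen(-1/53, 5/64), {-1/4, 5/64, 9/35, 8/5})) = Interval.open(-1/4, 8/5)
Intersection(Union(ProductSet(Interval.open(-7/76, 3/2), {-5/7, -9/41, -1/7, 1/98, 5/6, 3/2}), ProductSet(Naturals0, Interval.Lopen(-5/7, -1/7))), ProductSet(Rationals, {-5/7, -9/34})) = Union(ProductSet(Intersection(Interval.open(-7/76, 3/2), Rationals), {-5/7}), ProductSet(Naturals0, {-9/34}))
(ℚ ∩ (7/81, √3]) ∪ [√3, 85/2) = [√3, 85/2) ∪ (ℚ ∩ (7/81, √3])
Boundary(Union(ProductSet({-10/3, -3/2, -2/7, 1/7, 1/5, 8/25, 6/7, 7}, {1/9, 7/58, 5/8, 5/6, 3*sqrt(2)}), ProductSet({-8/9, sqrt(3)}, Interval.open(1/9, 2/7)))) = Union(ProductSet({-8/9, sqrt(3)}, Interval(1/9, 2/7)), ProductSet({-10/3, -3/2, -2/7, 1/7, 1/5, 8/25, 6/7, 7}, {1/9, 7/58, 5/8, 5/6, 3*sqrt(2)}))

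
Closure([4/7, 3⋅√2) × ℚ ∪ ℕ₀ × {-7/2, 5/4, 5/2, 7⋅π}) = (ℕ₀ × {-7/2, 5/4, 5/2, 7⋅π}) ∪ ([4/7, 3⋅√2] × ℝ)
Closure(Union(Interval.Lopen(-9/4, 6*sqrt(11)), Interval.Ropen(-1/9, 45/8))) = Interval(-9/4, 6*sqrt(11))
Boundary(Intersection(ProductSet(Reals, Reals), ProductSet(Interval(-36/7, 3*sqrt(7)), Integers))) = ProductSet(Interval(-36/7, 3*sqrt(7)), Integers)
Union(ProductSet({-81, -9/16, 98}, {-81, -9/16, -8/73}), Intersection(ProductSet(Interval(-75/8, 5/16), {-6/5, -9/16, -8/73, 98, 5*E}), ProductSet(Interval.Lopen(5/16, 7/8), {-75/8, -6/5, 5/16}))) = ProductSet({-81, -9/16, 98}, {-81, -9/16, -8/73})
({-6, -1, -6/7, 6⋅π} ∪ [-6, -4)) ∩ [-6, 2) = [-6, -4) ∪ {-1, -6/7}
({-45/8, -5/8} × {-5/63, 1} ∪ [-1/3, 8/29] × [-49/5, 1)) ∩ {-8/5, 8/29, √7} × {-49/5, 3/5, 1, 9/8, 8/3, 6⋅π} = {8/29} × {-49/5, 3/5}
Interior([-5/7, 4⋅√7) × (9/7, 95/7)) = (-5/7, 4⋅√7) × (9/7, 95/7)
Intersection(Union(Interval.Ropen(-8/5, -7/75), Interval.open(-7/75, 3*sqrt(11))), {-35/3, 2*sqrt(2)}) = {2*sqrt(2)}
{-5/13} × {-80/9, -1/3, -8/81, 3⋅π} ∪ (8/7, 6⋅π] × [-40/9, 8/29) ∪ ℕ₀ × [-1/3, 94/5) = (ℕ₀ × [-1/3, 94/5)) ∪ ({-5/13} × {-80/9, -1/3, -8/81, 3⋅π}) ∪ ((8/7, 6⋅π] × [-40/9, 8/29))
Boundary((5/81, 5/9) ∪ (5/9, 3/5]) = {5/81, 5/9, 3/5}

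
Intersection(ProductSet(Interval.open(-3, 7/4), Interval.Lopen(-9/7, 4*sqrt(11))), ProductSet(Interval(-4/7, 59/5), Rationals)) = ProductSet(Interval.Ropen(-4/7, 7/4), Intersection(Interval.Lopen(-9/7, 4*sqrt(11)), Rationals))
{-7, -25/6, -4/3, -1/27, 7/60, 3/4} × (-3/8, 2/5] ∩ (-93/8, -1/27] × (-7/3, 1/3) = {-7, -25/6, -4/3, -1/27} × (-3/8, 1/3)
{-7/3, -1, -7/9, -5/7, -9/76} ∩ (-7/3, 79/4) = {-1, -7/9, -5/7, -9/76}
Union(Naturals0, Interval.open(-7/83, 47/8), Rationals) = Union(Interval(-7/83, 47/8), Rationals)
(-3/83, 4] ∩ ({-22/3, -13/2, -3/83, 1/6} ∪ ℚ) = ℚ ∩ (-3/83, 4]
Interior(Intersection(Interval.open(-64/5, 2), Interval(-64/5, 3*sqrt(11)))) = Interval.open(-64/5, 2)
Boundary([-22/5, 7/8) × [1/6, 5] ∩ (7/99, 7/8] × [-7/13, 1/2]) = ({7/99, 7/8} × [1/6, 1/2]) ∪ ([7/99, 7/8] × {1/6, 1/2})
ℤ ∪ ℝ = ℝ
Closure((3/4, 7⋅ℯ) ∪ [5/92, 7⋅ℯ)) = [5/92, 7⋅ℯ]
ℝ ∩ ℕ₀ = ℕ₀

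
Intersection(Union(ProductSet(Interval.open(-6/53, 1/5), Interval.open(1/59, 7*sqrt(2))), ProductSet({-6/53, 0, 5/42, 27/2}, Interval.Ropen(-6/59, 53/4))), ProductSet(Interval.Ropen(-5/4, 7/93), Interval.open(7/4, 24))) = Union(ProductSet({-6/53, 0}, Interval.open(7/4, 53/4)), ProductSet(Interval.open(-6/53, 7/93), Interval.open(7/4, 7*sqrt(2))))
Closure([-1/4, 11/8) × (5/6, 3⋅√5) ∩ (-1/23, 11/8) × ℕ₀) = [-1/23, 11/8] × {1, 2, …, 6}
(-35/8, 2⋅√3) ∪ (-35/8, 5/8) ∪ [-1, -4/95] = (-35/8, 2⋅√3)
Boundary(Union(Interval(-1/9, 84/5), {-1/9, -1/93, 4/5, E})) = {-1/9, 84/5}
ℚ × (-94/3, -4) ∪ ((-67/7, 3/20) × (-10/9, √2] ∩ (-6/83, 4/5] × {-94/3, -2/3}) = (ℚ × (-94/3, -4)) ∪ ((-6/83, 3/20) × {-2/3})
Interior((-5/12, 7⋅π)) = (-5/12, 7⋅π)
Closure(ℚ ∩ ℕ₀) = ℕ₀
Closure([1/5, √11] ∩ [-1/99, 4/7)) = [1/5, 4/7]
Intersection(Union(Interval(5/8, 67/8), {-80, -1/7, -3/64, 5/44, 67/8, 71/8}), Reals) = Union({-80, -1/7, -3/64, 5/44, 71/8}, Interval(5/8, 67/8))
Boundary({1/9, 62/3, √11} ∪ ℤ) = ℤ ∪ {1/9, 62/3, √11}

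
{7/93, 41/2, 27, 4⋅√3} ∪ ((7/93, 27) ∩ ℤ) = {7/93, 41/2, 27, 4⋅√3} ∪ {1, 2, …, 26}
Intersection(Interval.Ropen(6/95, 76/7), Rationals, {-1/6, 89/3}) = EmptySet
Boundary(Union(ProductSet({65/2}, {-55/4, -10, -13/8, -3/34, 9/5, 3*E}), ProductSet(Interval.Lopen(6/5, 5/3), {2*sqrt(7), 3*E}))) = Union(ProductSet({65/2}, {-55/4, -10, -13/8, -3/34, 9/5, 3*E}), ProductSet(Interval(6/5, 5/3), {2*sqrt(7), 3*E}))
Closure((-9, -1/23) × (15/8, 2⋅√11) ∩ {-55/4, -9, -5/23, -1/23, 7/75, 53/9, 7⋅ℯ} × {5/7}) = ∅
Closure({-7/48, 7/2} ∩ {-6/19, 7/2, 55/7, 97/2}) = {7/2}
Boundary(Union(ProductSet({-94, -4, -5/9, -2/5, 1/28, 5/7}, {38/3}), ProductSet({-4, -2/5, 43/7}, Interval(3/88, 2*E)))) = Union(ProductSet({-4, -2/5, 43/7}, Interval(3/88, 2*E)), ProductSet({-94, -4, -5/9, -2/5, 1/28, 5/7}, {38/3}))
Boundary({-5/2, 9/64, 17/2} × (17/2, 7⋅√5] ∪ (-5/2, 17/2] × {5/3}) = ([-5/2, 17/2] × {5/3}) ∪ ({-5/2, 9/64, 17/2} × [17/2, 7⋅√5])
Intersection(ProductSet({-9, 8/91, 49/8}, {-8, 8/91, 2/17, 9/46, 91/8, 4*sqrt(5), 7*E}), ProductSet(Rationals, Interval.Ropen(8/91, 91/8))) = ProductSet({-9, 8/91, 49/8}, {8/91, 2/17, 9/46, 4*sqrt(5)})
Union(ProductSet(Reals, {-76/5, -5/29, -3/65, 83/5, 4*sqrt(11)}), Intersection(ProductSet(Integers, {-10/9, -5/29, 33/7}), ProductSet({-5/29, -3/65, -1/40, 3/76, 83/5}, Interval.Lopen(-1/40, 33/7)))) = ProductSet(Reals, {-76/5, -5/29, -3/65, 83/5, 4*sqrt(11)})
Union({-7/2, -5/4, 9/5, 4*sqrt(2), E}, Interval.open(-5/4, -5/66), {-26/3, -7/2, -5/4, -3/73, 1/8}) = Union({-26/3, -7/2, -3/73, 1/8, 9/5, 4*sqrt(2), E}, Interval.Ropen(-5/4, -5/66))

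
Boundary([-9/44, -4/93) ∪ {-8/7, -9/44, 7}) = {-8/7, -9/44, -4/93, 7}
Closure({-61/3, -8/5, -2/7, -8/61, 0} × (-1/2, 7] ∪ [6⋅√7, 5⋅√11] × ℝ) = ({-61/3, -8/5, -2/7, -8/61, 0} × [-1/2, 7]) ∪ ([6⋅√7, 5⋅√11] × ℝ)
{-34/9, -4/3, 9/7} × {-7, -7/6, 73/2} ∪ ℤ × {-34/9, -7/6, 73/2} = (ℤ × {-34/9, -7/6, 73/2}) ∪ ({-34/9, -4/3, 9/7} × {-7, -7/6, 73/2})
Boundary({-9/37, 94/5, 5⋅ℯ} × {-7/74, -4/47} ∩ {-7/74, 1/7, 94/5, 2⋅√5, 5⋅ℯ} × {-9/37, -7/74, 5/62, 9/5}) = {94/5, 5⋅ℯ} × {-7/74}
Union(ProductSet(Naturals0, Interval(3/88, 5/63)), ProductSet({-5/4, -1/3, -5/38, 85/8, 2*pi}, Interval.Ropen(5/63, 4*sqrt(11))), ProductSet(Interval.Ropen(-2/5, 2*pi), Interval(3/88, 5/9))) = Union(ProductSet({-5/4, -1/3, -5/38, 85/8, 2*pi}, Interval.Ropen(5/63, 4*sqrt(11))), ProductSet(Interval.Ropen(-2/5, 2*pi), Interval(3/88, 5/9)), ProductSet(Naturals0, Interval(3/88, 5/63)))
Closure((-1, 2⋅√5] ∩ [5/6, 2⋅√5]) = [5/6, 2⋅√5]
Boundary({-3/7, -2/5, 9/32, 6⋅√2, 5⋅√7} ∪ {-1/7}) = {-3/7, -2/5, -1/7, 9/32, 6⋅√2, 5⋅√7}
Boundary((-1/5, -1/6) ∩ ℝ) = {-1/5, -1/6}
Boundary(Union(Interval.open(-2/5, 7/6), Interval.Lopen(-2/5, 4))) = {-2/5, 4}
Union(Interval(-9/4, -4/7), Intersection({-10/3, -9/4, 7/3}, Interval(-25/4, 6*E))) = Union({-10/3, 7/3}, Interval(-9/4, -4/7))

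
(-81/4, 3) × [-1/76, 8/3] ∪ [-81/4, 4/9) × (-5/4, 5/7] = ([-81/4, 4/9) × (-5/4, 5/7]) ∪ ((-81/4, 3) × [-1/76, 8/3])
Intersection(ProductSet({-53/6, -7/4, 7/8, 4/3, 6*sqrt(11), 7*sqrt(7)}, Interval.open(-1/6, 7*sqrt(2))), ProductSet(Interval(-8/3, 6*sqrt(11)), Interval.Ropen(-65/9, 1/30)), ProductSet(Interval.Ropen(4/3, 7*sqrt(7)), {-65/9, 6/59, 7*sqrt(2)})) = EmptySet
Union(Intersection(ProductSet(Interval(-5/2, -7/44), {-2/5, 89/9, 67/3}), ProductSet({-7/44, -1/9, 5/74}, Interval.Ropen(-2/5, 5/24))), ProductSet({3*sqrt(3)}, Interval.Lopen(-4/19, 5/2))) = Union(ProductSet({-7/44}, {-2/5}), ProductSet({3*sqrt(3)}, Interval.Lopen(-4/19, 5/2)))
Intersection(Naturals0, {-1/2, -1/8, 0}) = {0}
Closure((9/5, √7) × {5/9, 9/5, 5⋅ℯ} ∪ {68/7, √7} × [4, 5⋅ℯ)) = ({68/7, √7} × [4, 5⋅ℯ]) ∪ ([9/5, √7] × {5/9, 9/5, 5⋅ℯ})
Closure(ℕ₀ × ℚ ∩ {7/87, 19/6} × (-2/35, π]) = ∅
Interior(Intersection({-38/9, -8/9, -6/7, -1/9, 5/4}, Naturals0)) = EmptySet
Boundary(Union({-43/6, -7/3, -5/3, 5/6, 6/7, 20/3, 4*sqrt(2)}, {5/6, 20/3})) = {-43/6, -7/3, -5/3, 5/6, 6/7, 20/3, 4*sqrt(2)}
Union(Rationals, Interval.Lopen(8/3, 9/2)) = Union(Interval(8/3, 9/2), Rationals)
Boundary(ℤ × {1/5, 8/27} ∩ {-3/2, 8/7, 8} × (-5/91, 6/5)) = {8} × {1/5, 8/27}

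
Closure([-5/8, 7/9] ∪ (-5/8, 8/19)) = [-5/8, 7/9]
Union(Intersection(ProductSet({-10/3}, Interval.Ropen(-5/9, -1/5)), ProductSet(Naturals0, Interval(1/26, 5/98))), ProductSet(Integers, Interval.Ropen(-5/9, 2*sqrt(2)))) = ProductSet(Integers, Interval.Ropen(-5/9, 2*sqrt(2)))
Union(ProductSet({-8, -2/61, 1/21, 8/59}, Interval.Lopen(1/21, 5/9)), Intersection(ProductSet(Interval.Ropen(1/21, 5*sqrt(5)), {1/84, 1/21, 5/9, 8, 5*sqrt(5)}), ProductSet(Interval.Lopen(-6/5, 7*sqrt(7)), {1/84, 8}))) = Union(ProductSet({-8, -2/61, 1/21, 8/59}, Interval.Lopen(1/21, 5/9)), ProductSet(Interval.Ropen(1/21, 5*sqrt(5)), {1/84, 8}))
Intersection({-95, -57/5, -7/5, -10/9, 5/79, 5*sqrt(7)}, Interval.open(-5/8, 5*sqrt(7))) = {5/79}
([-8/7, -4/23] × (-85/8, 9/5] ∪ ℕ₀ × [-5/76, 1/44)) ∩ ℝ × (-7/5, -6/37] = [-8/7, -4/23] × (-7/5, -6/37]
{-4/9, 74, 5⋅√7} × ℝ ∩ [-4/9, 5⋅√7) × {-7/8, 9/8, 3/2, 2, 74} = {-4/9} × {-7/8, 9/8, 3/2, 2, 74}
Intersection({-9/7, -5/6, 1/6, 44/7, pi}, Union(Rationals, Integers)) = {-9/7, -5/6, 1/6, 44/7}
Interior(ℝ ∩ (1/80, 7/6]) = (1/80, 7/6)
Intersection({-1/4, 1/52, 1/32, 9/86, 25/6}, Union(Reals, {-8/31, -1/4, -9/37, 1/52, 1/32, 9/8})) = {-1/4, 1/52, 1/32, 9/86, 25/6}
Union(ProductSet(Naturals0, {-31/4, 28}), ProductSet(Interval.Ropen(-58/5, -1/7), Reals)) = Union(ProductSet(Interval.Ropen(-58/5, -1/7), Reals), ProductSet(Naturals0, {-31/4, 28}))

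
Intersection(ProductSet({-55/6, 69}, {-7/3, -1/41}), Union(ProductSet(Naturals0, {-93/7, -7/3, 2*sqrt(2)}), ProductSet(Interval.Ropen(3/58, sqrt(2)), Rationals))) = ProductSet({69}, {-7/3})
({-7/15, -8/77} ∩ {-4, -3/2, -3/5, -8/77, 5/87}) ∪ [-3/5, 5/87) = [-3/5, 5/87)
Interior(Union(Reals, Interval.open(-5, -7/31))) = Interval(-oo, oo)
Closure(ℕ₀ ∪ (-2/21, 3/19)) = [-2/21, 3/19] ∪ ℕ₀ ∪ (ℕ₀ \ (-2/21, 3/19))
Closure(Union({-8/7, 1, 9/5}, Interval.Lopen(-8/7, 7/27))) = Union({1, 9/5}, Interval(-8/7, 7/27))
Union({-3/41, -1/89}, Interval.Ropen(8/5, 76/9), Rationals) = Union(Interval(8/5, 76/9), Rationals)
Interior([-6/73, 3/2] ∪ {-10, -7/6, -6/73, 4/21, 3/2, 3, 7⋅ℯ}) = (-6/73, 3/2)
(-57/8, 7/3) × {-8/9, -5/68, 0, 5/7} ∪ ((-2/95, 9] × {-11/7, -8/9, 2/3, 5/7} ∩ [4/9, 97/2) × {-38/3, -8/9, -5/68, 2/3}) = ([4/9, 9] × {-8/9, 2/3}) ∪ ((-57/8, 7/3) × {-8/9, -5/68, 0, 5/7})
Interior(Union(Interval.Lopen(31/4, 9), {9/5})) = Interval.open(31/4, 9)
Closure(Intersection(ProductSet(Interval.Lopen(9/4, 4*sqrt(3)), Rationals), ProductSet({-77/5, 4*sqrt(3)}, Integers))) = ProductSet({4*sqrt(3)}, Integers)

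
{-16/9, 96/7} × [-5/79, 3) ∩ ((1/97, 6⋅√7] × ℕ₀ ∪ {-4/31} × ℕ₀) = {96/7} × {0, 1, 2}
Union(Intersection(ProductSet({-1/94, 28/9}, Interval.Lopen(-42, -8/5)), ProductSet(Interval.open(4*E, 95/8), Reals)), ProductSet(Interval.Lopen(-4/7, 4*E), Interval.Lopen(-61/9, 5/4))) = ProductSet(Interval.Lopen(-4/7, 4*E), Interval.Lopen(-61/9, 5/4))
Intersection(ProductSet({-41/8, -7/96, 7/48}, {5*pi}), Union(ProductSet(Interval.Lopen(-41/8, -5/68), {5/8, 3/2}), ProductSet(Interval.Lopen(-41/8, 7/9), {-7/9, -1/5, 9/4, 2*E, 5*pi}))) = ProductSet({-7/96, 7/48}, {5*pi})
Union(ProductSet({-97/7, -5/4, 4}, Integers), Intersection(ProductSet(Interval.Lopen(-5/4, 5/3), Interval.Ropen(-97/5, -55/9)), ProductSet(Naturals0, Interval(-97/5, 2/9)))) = Union(ProductSet({-97/7, -5/4, 4}, Integers), ProductSet(Range(0, 2, 1), Interval.Ropen(-97/5, -55/9)))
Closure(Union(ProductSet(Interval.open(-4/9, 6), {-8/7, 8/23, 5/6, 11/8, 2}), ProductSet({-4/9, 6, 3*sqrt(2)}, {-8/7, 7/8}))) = Union(ProductSet({-4/9, 6, 3*sqrt(2)}, {-8/7, 7/8}), ProductSet(Interval(-4/9, 6), {-8/7, 8/23, 5/6, 11/8, 2}))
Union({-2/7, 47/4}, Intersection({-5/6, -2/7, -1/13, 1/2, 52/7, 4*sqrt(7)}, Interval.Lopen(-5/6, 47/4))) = {-2/7, -1/13, 1/2, 52/7, 47/4, 4*sqrt(7)}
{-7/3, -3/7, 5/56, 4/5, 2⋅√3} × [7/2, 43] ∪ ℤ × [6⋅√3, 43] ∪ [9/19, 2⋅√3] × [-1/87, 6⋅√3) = (ℤ × [6⋅√3, 43]) ∪ ({-7/3, -3/7, 5/56, 4/5, 2⋅√3} × [7/2, 43]) ∪ ([9/19, 2⋅√3] × [-1/87, 6⋅√3))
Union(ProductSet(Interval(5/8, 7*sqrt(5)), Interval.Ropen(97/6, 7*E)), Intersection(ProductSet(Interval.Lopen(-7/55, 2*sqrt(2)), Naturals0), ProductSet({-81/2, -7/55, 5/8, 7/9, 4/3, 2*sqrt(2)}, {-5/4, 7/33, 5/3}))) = ProductSet(Interval(5/8, 7*sqrt(5)), Interval.Ropen(97/6, 7*E))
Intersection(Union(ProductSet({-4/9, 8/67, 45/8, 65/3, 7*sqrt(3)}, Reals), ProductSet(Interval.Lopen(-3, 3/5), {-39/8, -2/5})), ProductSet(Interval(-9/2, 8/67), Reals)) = Union(ProductSet({-4/9, 8/67}, Reals), ProductSet(Interval.Lopen(-3, 8/67), {-39/8, -2/5}))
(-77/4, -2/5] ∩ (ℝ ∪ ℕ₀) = (-77/4, -2/5]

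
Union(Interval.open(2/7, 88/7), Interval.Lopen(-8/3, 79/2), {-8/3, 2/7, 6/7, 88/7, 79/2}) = Interval(-8/3, 79/2)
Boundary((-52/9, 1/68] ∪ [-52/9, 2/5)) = {-52/9, 2/5}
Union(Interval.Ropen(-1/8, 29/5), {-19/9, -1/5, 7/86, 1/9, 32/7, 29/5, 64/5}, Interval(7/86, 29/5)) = Union({-19/9, -1/5, 64/5}, Interval(-1/8, 29/5))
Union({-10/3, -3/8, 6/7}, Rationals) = Rationals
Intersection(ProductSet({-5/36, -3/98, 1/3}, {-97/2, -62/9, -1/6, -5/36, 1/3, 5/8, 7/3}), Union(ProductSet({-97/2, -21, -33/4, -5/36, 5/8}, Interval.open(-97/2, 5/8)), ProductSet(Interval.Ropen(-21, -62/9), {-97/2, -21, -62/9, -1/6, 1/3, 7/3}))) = ProductSet({-5/36}, {-62/9, -1/6, -5/36, 1/3})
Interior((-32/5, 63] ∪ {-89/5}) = (-32/5, 63)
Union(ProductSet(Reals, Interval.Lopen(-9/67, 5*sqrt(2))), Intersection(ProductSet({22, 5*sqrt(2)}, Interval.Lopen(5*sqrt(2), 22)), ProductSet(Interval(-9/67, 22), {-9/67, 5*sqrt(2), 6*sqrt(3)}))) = Union(ProductSet({22, 5*sqrt(2)}, {6*sqrt(3)}), ProductSet(Reals, Interval.Lopen(-9/67, 5*sqrt(2))))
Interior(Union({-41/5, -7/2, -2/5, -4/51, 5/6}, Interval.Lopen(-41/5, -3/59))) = Interval.open(-41/5, -3/59)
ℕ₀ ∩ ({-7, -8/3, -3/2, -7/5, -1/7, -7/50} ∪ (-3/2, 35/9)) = {0, 1, 2, 3}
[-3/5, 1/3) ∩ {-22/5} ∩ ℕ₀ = ∅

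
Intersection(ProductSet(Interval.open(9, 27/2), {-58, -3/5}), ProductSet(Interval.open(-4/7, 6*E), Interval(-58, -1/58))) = ProductSet(Interval.open(9, 27/2), {-58, -3/5})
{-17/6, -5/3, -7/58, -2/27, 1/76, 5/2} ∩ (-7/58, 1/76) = {-2/27}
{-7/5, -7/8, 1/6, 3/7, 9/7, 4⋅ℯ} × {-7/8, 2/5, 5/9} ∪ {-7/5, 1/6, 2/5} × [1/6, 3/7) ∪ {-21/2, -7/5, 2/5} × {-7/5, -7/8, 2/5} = ({-21/2, -7/5, 2/5} × {-7/5, -7/8, 2/5}) ∪ ({-7/5, 1/6, 2/5} × [1/6, 3/7)) ∪ ({-7/5, -7/8, 1/6, 3/7, 9/7, 4⋅ℯ} × {-7/8, 2/5, 5/9})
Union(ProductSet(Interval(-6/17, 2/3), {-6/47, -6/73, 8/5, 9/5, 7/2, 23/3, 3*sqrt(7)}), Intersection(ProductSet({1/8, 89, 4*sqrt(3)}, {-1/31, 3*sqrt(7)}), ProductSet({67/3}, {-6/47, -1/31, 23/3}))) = ProductSet(Interval(-6/17, 2/3), {-6/47, -6/73, 8/5, 9/5, 7/2, 23/3, 3*sqrt(7)})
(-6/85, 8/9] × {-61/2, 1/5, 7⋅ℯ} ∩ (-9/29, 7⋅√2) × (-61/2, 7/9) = (-6/85, 8/9] × {1/5}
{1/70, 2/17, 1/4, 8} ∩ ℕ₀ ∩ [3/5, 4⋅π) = {8}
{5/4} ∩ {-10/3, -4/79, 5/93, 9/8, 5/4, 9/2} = {5/4}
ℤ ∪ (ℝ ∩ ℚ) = ℚ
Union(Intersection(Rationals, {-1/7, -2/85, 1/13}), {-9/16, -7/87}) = {-9/16, -1/7, -7/87, -2/85, 1/13}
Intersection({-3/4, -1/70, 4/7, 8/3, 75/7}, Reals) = {-3/4, -1/70, 4/7, 8/3, 75/7}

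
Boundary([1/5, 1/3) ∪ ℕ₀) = {1/5, 1/3} ∪ (ℕ₀ \ (1/5, 1/3))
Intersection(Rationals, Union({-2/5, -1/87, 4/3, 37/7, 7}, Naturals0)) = Union({-2/5, -1/87, 4/3, 37/7}, Naturals0)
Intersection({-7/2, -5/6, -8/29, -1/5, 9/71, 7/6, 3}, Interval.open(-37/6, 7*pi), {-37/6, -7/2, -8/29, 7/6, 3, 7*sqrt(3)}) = {-7/2, -8/29, 7/6, 3}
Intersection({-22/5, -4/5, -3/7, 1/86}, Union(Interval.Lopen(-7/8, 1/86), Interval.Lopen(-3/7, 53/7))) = {-4/5, -3/7, 1/86}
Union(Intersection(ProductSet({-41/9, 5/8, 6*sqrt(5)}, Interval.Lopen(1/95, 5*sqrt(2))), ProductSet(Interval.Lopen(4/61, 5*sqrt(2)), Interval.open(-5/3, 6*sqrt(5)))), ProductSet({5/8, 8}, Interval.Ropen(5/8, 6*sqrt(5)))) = Union(ProductSet({5/8}, Interval.Lopen(1/95, 5*sqrt(2))), ProductSet({5/8, 8}, Interval.Ropen(5/8, 6*sqrt(5))))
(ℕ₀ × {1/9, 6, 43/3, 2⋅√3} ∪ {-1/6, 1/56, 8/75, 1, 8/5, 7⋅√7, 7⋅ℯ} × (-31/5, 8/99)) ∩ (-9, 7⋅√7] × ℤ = ({0, 1, …, 18} × {6}) ∪ ({-1/6, 1/56, 8/75, 1, 8/5, 7⋅√7} × {-6, -5, …, 0})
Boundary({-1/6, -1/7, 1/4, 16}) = {-1/6, -1/7, 1/4, 16}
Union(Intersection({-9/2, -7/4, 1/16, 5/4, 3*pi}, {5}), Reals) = Reals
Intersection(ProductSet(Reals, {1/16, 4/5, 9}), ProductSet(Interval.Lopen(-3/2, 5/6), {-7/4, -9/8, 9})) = ProductSet(Interval.Lopen(-3/2, 5/6), {9})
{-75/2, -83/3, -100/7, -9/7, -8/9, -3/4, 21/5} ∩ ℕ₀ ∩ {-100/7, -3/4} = ∅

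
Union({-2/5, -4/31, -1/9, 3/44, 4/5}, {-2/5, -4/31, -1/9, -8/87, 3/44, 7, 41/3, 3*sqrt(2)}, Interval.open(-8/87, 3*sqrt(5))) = Union({-2/5, -4/31, -1/9, 7, 41/3}, Interval.Ropen(-8/87, 3*sqrt(5)))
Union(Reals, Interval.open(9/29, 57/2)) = Interval(-oo, oo)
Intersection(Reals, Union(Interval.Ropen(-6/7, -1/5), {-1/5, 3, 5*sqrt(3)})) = Union({3, 5*sqrt(3)}, Interval(-6/7, -1/5))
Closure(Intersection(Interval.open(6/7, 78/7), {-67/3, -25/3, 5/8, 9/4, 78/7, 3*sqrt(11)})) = {9/4, 3*sqrt(11)}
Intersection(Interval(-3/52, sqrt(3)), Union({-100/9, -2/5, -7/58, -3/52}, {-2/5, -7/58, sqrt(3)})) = {-3/52, sqrt(3)}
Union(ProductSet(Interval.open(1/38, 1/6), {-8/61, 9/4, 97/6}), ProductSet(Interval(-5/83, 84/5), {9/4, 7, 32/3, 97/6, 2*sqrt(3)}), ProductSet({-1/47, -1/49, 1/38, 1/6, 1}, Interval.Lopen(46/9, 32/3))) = Union(ProductSet({-1/47, -1/49, 1/38, 1/6, 1}, Interval.Lopen(46/9, 32/3)), ProductSet(Interval(-5/83, 84/5), {9/4, 7, 32/3, 97/6, 2*sqrt(3)}), ProductSet(Interval.open(1/38, 1/6), {-8/61, 9/4, 97/6}))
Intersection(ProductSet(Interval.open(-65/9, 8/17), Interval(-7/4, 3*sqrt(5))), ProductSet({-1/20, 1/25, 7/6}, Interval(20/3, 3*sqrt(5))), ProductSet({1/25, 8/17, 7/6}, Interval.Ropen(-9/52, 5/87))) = EmptySet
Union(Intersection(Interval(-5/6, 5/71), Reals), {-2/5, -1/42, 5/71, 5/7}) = Union({5/7}, Interval(-5/6, 5/71))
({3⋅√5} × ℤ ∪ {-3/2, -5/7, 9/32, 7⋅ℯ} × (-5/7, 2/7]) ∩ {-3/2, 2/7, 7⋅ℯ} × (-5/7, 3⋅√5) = {-3/2, 7⋅ℯ} × (-5/7, 2/7]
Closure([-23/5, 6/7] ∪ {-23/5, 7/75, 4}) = [-23/5, 6/7] ∪ {4}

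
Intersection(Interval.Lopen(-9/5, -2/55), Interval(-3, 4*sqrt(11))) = Interval.Lopen(-9/5, -2/55)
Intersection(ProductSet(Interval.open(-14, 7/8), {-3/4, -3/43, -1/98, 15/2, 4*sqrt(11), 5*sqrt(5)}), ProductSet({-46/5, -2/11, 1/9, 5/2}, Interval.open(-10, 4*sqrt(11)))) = ProductSet({-46/5, -2/11, 1/9}, {-3/4, -3/43, -1/98, 15/2, 5*sqrt(5)})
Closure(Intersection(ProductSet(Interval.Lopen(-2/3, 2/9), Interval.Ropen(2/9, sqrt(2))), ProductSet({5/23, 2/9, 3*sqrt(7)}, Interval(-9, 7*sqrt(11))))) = ProductSet({5/23, 2/9}, Interval(2/9, sqrt(2)))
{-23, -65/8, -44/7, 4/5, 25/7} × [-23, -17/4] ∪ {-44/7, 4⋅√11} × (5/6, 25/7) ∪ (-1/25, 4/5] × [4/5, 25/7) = ((-1/25, 4/5] × [4/5, 25/7)) ∪ ({-23, -65/8, -44/7, 4/5, 25/7} × [-23, -17/4]) ∪ ({-44/7, 4⋅√11} × (5/6, 25/7))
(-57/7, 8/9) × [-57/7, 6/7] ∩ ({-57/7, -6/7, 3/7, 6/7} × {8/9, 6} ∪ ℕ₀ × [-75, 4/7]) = {0} × [-57/7, 4/7]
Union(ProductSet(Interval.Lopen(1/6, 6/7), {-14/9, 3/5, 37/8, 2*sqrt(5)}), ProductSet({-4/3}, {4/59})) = Union(ProductSet({-4/3}, {4/59}), ProductSet(Interval.Lopen(1/6, 6/7), {-14/9, 3/5, 37/8, 2*sqrt(5)}))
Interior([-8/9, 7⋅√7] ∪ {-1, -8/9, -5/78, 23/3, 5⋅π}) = (-8/9, 7⋅√7)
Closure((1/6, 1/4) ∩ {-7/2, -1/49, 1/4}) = ∅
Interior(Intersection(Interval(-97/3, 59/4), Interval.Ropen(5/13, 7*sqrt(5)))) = Interval.open(5/13, 59/4)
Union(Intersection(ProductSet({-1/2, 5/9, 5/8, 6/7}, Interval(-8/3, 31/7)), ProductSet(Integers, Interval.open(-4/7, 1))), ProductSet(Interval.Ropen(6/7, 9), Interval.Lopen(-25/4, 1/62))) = ProductSet(Interval.Ropen(6/7, 9), Interval.Lopen(-25/4, 1/62))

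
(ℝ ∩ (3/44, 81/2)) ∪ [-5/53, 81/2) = [-5/53, 81/2)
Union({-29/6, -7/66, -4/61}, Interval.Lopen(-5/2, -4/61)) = Union({-29/6}, Interval.Lopen(-5/2, -4/61))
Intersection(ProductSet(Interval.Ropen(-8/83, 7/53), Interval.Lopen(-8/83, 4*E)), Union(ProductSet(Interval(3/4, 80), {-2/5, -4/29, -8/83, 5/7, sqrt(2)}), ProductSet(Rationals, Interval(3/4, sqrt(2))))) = ProductSet(Intersection(Interval.Ropen(-8/83, 7/53), Rationals), Interval(3/4, sqrt(2)))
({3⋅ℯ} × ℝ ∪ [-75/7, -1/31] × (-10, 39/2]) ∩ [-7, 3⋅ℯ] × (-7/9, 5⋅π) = ([-7, -1/31] ∪ {3⋅ℯ}) × (-7/9, 5⋅π)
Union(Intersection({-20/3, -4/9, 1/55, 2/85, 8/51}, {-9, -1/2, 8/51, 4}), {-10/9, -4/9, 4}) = {-10/9, -4/9, 8/51, 4}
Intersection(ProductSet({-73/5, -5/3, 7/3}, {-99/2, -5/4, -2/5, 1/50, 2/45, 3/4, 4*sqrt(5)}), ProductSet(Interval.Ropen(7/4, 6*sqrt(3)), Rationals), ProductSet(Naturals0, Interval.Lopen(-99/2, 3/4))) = EmptySet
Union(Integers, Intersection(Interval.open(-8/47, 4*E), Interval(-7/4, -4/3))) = Integers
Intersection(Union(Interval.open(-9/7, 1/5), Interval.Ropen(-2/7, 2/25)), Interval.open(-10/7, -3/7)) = Interval.open(-9/7, -3/7)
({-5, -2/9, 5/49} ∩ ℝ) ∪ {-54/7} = {-54/7, -5, -2/9, 5/49}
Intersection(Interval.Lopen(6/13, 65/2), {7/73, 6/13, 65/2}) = {65/2}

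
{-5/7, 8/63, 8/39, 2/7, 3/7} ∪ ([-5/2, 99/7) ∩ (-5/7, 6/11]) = [-5/7, 6/11]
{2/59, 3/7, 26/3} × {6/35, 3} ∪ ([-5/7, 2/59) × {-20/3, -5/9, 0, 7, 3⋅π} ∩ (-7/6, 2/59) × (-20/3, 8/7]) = ({2/59, 3/7, 26/3} × {6/35, 3}) ∪ ([-5/7, 2/59) × {-5/9, 0})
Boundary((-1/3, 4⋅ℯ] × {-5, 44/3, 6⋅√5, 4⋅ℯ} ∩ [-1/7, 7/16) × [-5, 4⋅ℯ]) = [-1/7, 7/16] × {-5, 4⋅ℯ}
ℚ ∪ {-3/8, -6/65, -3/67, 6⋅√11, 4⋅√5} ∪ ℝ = ℝ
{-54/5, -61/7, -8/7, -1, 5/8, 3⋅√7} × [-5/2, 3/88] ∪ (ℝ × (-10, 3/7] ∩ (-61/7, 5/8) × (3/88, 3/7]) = ((-61/7, 5/8) × (3/88, 3/7]) ∪ ({-54/5, -61/7, -8/7, -1, 5/8, 3⋅√7} × [-5/2, 3/88])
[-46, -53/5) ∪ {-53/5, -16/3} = [-46, -53/5] ∪ {-16/3}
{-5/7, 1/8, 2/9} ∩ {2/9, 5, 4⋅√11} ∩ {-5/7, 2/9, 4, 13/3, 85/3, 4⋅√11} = {2/9}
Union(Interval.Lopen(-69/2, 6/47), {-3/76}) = Interval.Lopen(-69/2, 6/47)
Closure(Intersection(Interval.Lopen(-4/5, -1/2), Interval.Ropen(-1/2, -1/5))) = {-1/2}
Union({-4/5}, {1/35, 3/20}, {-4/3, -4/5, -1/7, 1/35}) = {-4/3, -4/5, -1/7, 1/35, 3/20}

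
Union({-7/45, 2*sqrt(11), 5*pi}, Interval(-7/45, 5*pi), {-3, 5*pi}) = Union({-3}, Interval(-7/45, 5*pi))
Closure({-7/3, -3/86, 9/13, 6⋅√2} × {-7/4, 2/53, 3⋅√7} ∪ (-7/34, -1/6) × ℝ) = ([-7/34, -1/6] × ℝ) ∪ ({-7/3, -3/86, 9/13, 6⋅√2} × {-7/4, 2/53, 3⋅√7})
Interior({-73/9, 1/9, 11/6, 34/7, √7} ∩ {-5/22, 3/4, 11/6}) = ∅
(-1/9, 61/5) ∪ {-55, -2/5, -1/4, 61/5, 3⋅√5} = {-55, -2/5, -1/4} ∪ (-1/9, 61/5]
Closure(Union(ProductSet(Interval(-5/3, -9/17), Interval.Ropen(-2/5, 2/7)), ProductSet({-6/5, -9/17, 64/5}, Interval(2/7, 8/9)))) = Union(ProductSet({-6/5, -9/17, 64/5}, Interval(2/7, 8/9)), ProductSet(Interval(-5/3, -9/17), Interval(-2/5, 2/7)))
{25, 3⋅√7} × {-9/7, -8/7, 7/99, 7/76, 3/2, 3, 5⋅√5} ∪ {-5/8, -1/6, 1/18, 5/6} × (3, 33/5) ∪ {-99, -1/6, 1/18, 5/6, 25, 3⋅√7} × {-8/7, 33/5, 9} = ({-5/8, -1/6, 1/18, 5/6} × (3, 33/5)) ∪ ({-99, -1/6, 1/18, 5/6, 25, 3⋅√7} × {-8/7, 33/5, 9}) ∪ ({25, 3⋅√7} × {-9/7, -8/7, 7/99, 7/76, 3/2, 3, 5⋅√5})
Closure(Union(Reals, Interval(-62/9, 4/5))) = Interval(-oo, oo)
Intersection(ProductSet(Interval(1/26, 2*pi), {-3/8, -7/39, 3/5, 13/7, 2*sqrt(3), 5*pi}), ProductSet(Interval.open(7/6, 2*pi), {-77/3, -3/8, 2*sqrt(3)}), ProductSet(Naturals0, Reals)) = ProductSet(Range(2, 7, 1), {-3/8, 2*sqrt(3)})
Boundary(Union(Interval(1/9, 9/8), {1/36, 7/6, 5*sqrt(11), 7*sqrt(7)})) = {1/36, 1/9, 9/8, 7/6, 5*sqrt(11), 7*sqrt(7)}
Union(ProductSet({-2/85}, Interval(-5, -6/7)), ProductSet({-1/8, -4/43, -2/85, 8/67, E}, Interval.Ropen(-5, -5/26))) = ProductSet({-1/8, -4/43, -2/85, 8/67, E}, Interval.Ropen(-5, -5/26))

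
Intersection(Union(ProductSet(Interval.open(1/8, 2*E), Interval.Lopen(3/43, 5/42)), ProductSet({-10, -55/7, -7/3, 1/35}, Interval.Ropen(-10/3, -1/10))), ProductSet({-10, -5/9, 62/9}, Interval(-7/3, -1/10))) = ProductSet({-10}, Interval.Ropen(-7/3, -1/10))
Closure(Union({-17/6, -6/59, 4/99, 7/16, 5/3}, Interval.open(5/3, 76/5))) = Union({-17/6, -6/59, 4/99, 7/16}, Interval(5/3, 76/5))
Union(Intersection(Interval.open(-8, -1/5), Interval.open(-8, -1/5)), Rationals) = Union(Interval(-8, -1/5), Rationals)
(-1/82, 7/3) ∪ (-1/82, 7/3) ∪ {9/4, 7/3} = (-1/82, 7/3]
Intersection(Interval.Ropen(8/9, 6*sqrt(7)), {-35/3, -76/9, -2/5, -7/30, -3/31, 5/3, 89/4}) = {5/3}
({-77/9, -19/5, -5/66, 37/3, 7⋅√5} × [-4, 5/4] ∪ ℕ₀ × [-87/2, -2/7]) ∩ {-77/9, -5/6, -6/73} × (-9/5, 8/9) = {-77/9} × (-9/5, 8/9)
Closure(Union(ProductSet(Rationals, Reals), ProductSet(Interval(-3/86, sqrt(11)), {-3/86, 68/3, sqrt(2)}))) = ProductSet(Reals, Reals)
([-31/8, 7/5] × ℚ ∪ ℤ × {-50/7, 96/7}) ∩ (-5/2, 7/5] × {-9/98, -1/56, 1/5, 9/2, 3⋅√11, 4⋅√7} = (-5/2, 7/5] × {-9/98, -1/56, 1/5, 9/2}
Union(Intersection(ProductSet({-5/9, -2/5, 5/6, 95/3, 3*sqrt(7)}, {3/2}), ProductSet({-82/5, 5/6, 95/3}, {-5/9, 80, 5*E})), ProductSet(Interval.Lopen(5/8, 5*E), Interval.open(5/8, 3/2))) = ProductSet(Interval.Lopen(5/8, 5*E), Interval.open(5/8, 3/2))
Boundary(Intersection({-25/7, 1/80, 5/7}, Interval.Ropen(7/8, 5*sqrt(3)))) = EmptySet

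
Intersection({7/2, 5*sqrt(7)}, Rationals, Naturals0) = EmptySet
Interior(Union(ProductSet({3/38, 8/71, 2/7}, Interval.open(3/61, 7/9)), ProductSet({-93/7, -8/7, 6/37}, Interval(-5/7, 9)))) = EmptySet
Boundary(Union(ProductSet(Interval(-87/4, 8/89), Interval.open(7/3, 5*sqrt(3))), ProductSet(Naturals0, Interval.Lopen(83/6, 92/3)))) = Union(ProductSet({-87/4, 8/89}, Interval(7/3, 5*sqrt(3))), ProductSet(Interval(-87/4, 8/89), {7/3, 5*sqrt(3)}), ProductSet(Union(Complement(Naturals0, Interval.open(-87/4, 8/89)), Naturals0), Interval(83/6, 92/3)))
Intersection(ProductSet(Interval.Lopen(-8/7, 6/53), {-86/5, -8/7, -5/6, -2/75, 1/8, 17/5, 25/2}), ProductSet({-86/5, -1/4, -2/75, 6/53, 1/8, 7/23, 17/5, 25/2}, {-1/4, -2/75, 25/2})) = ProductSet({-1/4, -2/75, 6/53}, {-2/75, 25/2})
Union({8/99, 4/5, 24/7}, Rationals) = Rationals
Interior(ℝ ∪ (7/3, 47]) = (-∞, ∞)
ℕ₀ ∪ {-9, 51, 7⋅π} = {-9, 7⋅π} ∪ ℕ₀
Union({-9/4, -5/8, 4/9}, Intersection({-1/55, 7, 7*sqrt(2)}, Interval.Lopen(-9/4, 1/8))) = {-9/4, -5/8, -1/55, 4/9}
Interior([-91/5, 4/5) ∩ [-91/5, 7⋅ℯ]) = (-91/5, 4/5)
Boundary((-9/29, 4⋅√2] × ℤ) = [-9/29, 4⋅√2] × ℤ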